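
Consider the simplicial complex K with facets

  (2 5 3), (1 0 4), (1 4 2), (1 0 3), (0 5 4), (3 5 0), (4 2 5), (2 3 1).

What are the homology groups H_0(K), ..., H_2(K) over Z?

We work with the vertex ordering 0 < 1 < 2 < 3 < 4 < 5. The simplices of K, each written with vertices in increasing order, are:

  0-simplices (6): [0], [1], [2], [3], [4], [5]
  1-simplices (12): [0,1], [0,3], [0,4], [0,5], [1,2], [1,3], [1,4], [2,3], [2,4], [2,5], [3,5], [4,5]
  2-simplices (8): [0,1,3], [0,1,4], [0,3,5], [0,4,5], [1,2,3], [1,2,4], [2,3,5], [2,4,5]

Hence C_0 ≅ Z^6, C_1 ≅ Z^12, C_2 ≅ Z^8.

The boundary map ∂_1: C_1 → C_0 sends each edge [p,q] (with p < q) to q − p. For instance
  ∂[0,4] = [4] − [0].
As a 6×12 matrix over Z this has rank 5, with invariant factors (1,1,1,1,1).

The boundary map ∂_2: C_2 → C_1 acts by ∂[p,q,r] = [q,r] − [p,r] + [p,q]. For instance
  ∂[0,1,4] = [1,4] − [0,4] + [0,1],
  ∂[1,2,4] = [2,4] − [1,4] + [1,2].
The resulting 12×8 matrix has rank 7, and its Smith normal form has invariant factors (1,1,1,1,1,1,1).

Now H_k = ker ∂_k / im ∂_{k+1}, so:

  H_0: rank C_0 − rank ∂_1 = 6 − 5 = 1, and the invariant factors of ∂_1 are all 1, so H_0 = Z.
  H_1: rank ker ∂_1 − rank ∂_2 = (12 − 5) − 7 = 0, and the invariant factors of ∂_2 are all 1, so H_1 = 0.
  H_2: rank ker ∂_2 − rank ∂_3 = (8 − 7) − 0 = 1, and there is no ∂_3, so H_2 = Z.

As a check, the Euler characteristic is 6 − 12 + 8 = 2, which agrees with 1 − 0 + 1 = 2.

H_0 ≅ Z,  H_1 = 0,  H_2 ≅ Z.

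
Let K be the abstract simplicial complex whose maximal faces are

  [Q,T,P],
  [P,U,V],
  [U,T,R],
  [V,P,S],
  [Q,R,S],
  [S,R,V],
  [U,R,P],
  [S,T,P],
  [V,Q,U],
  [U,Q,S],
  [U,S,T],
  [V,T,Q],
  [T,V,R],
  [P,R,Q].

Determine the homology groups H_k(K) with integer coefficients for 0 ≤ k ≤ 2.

Take the total order P < Q < R < S < T < U < V on the vertex set. Then K (dimension 2) consists of the simplices:

  0-simplices (7): P, Q, R, S, T, U, V
  1-simplices (21): PQ, PR, PS, PT, PU, PV, QR, QS, QT, QU, QV, RS, RT, RU, RV, ST, SU, SV, TU, TV, UV
  2-simplices (14): PQR, PQT, PRU, PST, PSV, PUV, QRS, QSU, QTV, QUV, RSV, RTU, RTV, STU

giving chain groups C_0 ≅ Z^7, C_1 ≅ Z^21, C_2 ≅ Z^14.

Boundary ∂_1: C_1 → C_0 is given by ∂[p,q] = [q] − [p]. For instance
  ∂SV = V − S.
As a 7×21 matrix over Z this has rank 6, with invariant factors (1,1,1,1,1,1).

∂_2: C_2 → C_1 acts by ∂[p,q,r] = [q,r] − [p,r] + [p,q]. For instance
  ∂PST = ST − PT + PS,
  ∂QSU = SU − QU + QS.
The 21×14 boundary matrix has rank 13 and Smith normal form diag(1,1,1,1,1,1,1,1,1,1,1,1,1).

Computing H_k = (kernel of ∂_k) / (image of ∂_{k+1}):

  H_0: rank C_0 − rank ∂_1 = 7 − 6 = 1, and the invariant factors of ∂_1 are all 1, so H_0 ≅ Z.
  H_1: rank ker ∂_1 − rank ∂_2 = (21 − 6) − 13 = 2, and the invariant factors of ∂_2 are all 1, so H_1 ≅ Z^2.
  H_2: rank ker ∂_2 − rank ∂_3 = (14 − 13) − 0 = 1, and there is no ∂_3, so H_2 ≅ Z.

As a check, the Euler characteristic is 7 − 21 + 14 = 0, which agrees with 1 − 2 + 1 = 0.

H_0 ≅ Z,  H_1 ≅ Z^2,  H_2 ≅ Z.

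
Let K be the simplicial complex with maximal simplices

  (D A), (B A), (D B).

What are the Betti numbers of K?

b_0 = 1, b_1 = 1.

Fix the vertex order A < B < D and write every simplex with vertices in increasing order. Then dim K = 1 and the simplices of K are:

  0-simplices (3): A, B, D
  1-simplices (3): AB, AD, BD

giving chain groups C_0 ≅ Z^3, C_1 ≅ Z^3.

Boundary ∂_1: C_1 → C_0 maps an edge to its endpoints' difference, ∂[p,q] = q − p. For instance
  ∂AB = B − A.
This gives a 3×3 integer matrix of rank 2; reducing to Smith normal form yields diagonal entries (1,1).

Now H_k = ker ∂_k / im ∂_{k+1}, so:

  H_0: rank C_0 − rank ∂_1 = 3 − 2 = 1, and the invariant factors of ∂_1 are all 1, so H_0 = Z.
  H_1: rank ker ∂_1 − rank ∂_2 = (3 − 2) − 0 = 1, and there is no ∂_2, so H_1 = Z.

Hence the Betti numbers are b_0 = 1, b_1 = 1.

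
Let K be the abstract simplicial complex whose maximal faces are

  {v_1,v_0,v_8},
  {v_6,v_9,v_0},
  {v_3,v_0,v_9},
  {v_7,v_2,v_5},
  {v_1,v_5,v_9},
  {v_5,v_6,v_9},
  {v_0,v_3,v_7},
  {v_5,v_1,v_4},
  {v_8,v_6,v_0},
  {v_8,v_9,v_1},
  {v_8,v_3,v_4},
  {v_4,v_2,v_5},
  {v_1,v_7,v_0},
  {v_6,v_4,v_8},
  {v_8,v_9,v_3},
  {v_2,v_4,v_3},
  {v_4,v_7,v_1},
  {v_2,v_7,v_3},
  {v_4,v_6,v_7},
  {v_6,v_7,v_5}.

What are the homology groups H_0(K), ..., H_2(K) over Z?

Fix the vertex order v_0 < v_1 < v_2 < v_3 < v_4 < v_5 < v_6 < v_7 < v_8 < v_9 and write every simplex with vertices in increasing order. Then dim K = 2 and the simplices of K are:

  0-simplices (10): [v_0], [v_1], [v_2], [v_3], [v_4], [v_5], [v_6], [v_7], [v_8], [v_9]
  1-simplices (30): (30 of them)
  2-simplices (20): (20 of them)

Hence C_0 ≅ Z^10, C_1 ≅ Z^30, C_2 ≅ Z^20.

Boundary ∂_1: C_1 → C_0 is given by ∂[p,q] = [q] − [p]. For instance
  ∂[v_1,v_5] = [v_5] − [v_1].
This gives a 10×30 integer matrix of rank 9; reducing to Smith normal form yields diagonal entries (1,1,1,1,1,1,1,1,1).

Boundary ∂_2: C_2 → C_1 sends each 2-simplex [p,q,r] to [q,r] − [p,r] + [p,q]. For instance
  ∂[v_0,v_3,v_7] = [v_3,v_7] − [v_0,v_7] + [v_0,v_3],
  ∂[v_0,v_1,v_7] = [v_1,v_7] − [v_0,v_7] + [v_0,v_1].
The 30×20 boundary matrix has rank 20 and Smith normal form diag(1,1,1,1,1,1,1,1,1,1,1,1,1,1,1,1,1,1,1,2).

Reading off H_k = ker ∂_k / im ∂_{k+1}:

  H_0: rank C_0 − rank ∂_1 = 10 − 9 = 1, and the invariant factors of ∂_1 are all 1, so H_0 ≅ Z.
  H_1: rank ker ∂_1 − rank ∂_2 = (30 − 9) − 20 = 1, and ∂_2 has invariant factor 2 > 1, so H_1 ≅ Z × Z/2.
  H_2: rank ker ∂_2 − rank ∂_3 = (20 − 20) − 0 = 0, and there is no ∂_3, so H_2 ≅ 0.

As a check, the Euler characteristic is 10 − 30 + 20 = 0, which agrees with 1 − 1 + 0 = 0.

H_0 ≅ Z,  H_1 ≅ Z × Z/2,  H_2 = 0.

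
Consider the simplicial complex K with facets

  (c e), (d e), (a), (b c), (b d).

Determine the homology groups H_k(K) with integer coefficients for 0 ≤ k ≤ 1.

Order the vertices as a < b < c < d < e. Listing each simplex with vertices in this order, K has dimension 1 with simplices:

  0-simplices (5): a, b, c, d, e
  1-simplices (4): bc, bd, ce, de

giving chain groups C_0 ≅ Z^5, C_1 ≅ Z^4.

∂_1: C_1 → C_0 is given by ∂[p,q] = [q] − [p]. For instance
  ∂ce = e − c.
This gives a 5×4 integer matrix of rank 3; reducing to Smith normal form yields diagonal entries (1,1,1).

Computing H_k = (kernel of ∂_k) / (image of ∂_{k+1}):

  H_0: rank C_0 − rank ∂_1 = 5 − 3 = 2, and the invariant factors of ∂_1 are all 1, so H_0 ≅ Z^2.
  H_1: rank ker ∂_1 − rank ∂_2 = (4 − 3) − 0 = 1, and there is no ∂_2, so H_1 ≅ Z.

H_0 = Z^2,  H_1 = Z.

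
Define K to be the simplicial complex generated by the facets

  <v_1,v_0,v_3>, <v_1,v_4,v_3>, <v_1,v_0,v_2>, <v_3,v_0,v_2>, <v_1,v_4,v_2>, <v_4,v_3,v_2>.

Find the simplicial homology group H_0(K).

H_0 = Z.

Take the total order v_0 < v_1 < v_2 < v_3 < v_4 on the vertex set. Then K (dimension 2) consists of the simplices:

  0-simplices (5): [v_0], [v_1], [v_2], [v_3], [v_4]
  1-simplices (9): [v_0,v_1], [v_0,v_2], [v_0,v_3], [v_1,v_2], [v_1,v_3], [v_1,v_4], [v_2,v_3], [v_2,v_4], [v_3,v_4]
  2-simplices (6): [v_0,v_1,v_2], [v_0,v_1,v_3], [v_0,v_2,v_3], [v_1,v_2,v_4], [v_1,v_3,v_4], [v_2,v_3,v_4]

giving chain groups C_0 ≅ Z^5, C_1 ≅ Z^9, C_2 ≅ Z^6.

Boundary ∂_1: C_1 → C_0 maps an edge to its endpoints' difference, ∂[p,q] = q − p. For instance
  ∂[v_1,v_2] = [v_2] − [v_1].
As a 5×9 matrix over Z this has rank 4, with invariant factors (1,1,1,1).

∂_2: C_2 → C_1 sends each 2-simplex [p,q,r] to [q,r] − [p,r] + [p,q]. For instance
  ∂[v_2,v_3,v_4] = [v_3,v_4] − [v_2,v_4] + [v_2,v_3],
  ∂[v_0,v_1,v_2] = [v_1,v_2] − [v_0,v_2] + [v_0,v_1].
The resulting 9×6 matrix has rank 5, and its Smith normal form has invariant factors (1,1,1,1,1).

Now H_k = ker ∂_k / im ∂_{k+1}, so:

  H_0: rank C_0 − rank ∂_1 = 5 − 4 = 1, and the invariant factors of ∂_1 are all 1, so H_0 ≅ Z.

(K is a triangulation of the 2-sphere S^2.)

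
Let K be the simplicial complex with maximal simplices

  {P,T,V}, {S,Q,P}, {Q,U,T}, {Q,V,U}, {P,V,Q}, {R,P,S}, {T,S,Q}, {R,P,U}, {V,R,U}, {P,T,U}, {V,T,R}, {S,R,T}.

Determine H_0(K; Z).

H_0 ≅ Z.

Fix the vertex order P < Q < R < S < T < U < V and write every simplex with vertices in increasing order. Then dim K = 2 and the simplices of K are:

  0-simplices (7): P, Q, R, S, T, U, V
  1-simplices (18): PQ, PR, PS, PT, PU, PV, QS, QT, QU, QV, RS, RT, RU, RV, ST, TU, TV, UV
  2-simplices (12): PQS, PQV, PRS, PRU, PTU, PTV, QST, QTU, QUV, RST, RTV, RUV

Hence C_0 ≅ Z^7, C_1 ≅ Z^18, C_2 ≅ Z^12.

The boundary map ∂_1: C_1 → C_0 maps an edge to its endpoints' difference, ∂[p,q] = q − p. For instance
  ∂QU = U − Q.
As a 7×18 matrix over Z this has rank 6, with invariant factors (1,1,1,1,1,1).

The boundary map ∂_2: C_2 → C_1 sends each 2-simplex [p,q,r] to [q,r] − [p,r] + [p,q]. For instance
  ∂RTV = TV − RV + RT,
  ∂PTV = TV − PV + PT.
As a 18×12 matrix over Z this has rank 12, with invariant factors (1,1,1,1,1,1,1,1,1,1,1,2).

Computing H_k = (kernel of ∂_k) / (image of ∂_{k+1}):

  H_0: rank C_0 − rank ∂_1 = 7 − 6 = 1, and the invariant factors of ∂_1 are all 1, so H_0 ≅ Z.

(K is a triangulation of the real projective plane RP^2.)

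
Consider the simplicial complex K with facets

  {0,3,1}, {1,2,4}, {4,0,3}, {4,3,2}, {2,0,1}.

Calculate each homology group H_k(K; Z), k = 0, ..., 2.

H_0 = Z,  H_1 = Z,  H_2 = 0.

Take the total order 0 < 1 < 2 < 3 < 4 on the vertex set. Then K (dimension 2) consists of the simplices:

  0-simplices (5): [0], [1], [2], [3], [4]
  1-simplices (10): [0,1], [0,2], [0,3], [0,4], [1,2], [1,3], [1,4], [2,3], [2,4], [3,4]
  2-simplices (5): [0,1,2], [0,1,3], [0,3,4], [1,2,4], [2,3,4]

giving chain groups C_0 ≅ Z^5, C_1 ≅ Z^10, C_2 ≅ Z^5.

∂_1: C_1 → C_0 maps an edge to its endpoints' difference, ∂[p,q] = q − p. For instance
  ∂[1,4] = [4] − [1].
This gives a 5×10 integer matrix of rank 4; reducing to Smith normal form yields diagonal entries (1,1,1,1).

Boundary ∂_2: C_2 → C_1 sends each 2-simplex [p,q,r] to [q,r] − [p,r] + [p,q]. For instance
  ∂[2,3,4] = [3,4] − [2,4] + [2,3],
  ∂[0,3,4] = [3,4] − [0,4] + [0,3].
As a 10×5 matrix over Z this has rank 5, with invariant factors (1,1,1,1,1).

From H_k ≅ ker(∂_k) / im(∂_{k+1}) we obtain:

  H_0: rank C_0 − rank ∂_1 = 5 − 4 = 1, and the invariant factors of ∂_1 are all 1, so H_0 ≅ Z.
  H_1: rank ker ∂_1 − rank ∂_2 = (10 − 4) − 5 = 1, and the invariant factors of ∂_2 are all 1, so H_1 ≅ Z.
  H_2: rank ker ∂_2 − rank ∂_3 = (5 − 5) − 0 = 0, and there is no ∂_3, so H_2 ≅ 0.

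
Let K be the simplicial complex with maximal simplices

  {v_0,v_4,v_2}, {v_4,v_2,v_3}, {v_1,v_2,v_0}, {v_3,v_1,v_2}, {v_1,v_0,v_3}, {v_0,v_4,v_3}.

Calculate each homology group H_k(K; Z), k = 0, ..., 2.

H_0 = Z,  H_1 = 0,  H_2 = Z.

We work with the vertex ordering v_0 < v_1 < v_2 < v_3 < v_4. The simplices of K, each written with vertices in increasing order, are:

  0-simplices (5): [v_0], [v_1], [v_2], [v_3], [v_4]
  1-simplices (9): [v_0,v_1], [v_0,v_2], [v_0,v_3], [v_0,v_4], [v_1,v_2], [v_1,v_3], [v_2,v_3], [v_2,v_4], [v_3,v_4]
  2-simplices (6): [v_0,v_1,v_2], [v_0,v_1,v_3], [v_0,v_2,v_4], [v_0,v_3,v_4], [v_1,v_2,v_3], [v_2,v_3,v_4]

Hence C_0 ≅ Z^5, C_1 ≅ Z^9, C_2 ≅ Z^6.

∂_1: C_1 → C_0 sends each edge [p,q] (with p < q) to q − p. For instance
  ∂[v_0,v_1] = [v_1] − [v_0].
The 5×9 boundary matrix has rank 4 and Smith normal form diag(1,1,1,1).

Boundary ∂_2: C_2 → C_1 sends each 2-simplex [p,q,r] to [q,r] − [p,r] + [p,q]. For instance
  ∂[v_0,v_2,v_4] = [v_2,v_4] − [v_0,v_4] + [v_0,v_2],
  ∂[v_0,v_1,v_3] = [v_1,v_3] − [v_0,v_3] + [v_0,v_1].
The resulting 9×6 matrix has rank 5, and its Smith normal form has invariant factors (1,1,1,1,1).

From H_k ≅ ker(∂_k) / im(∂_{k+1}) we obtain:

  H_0: rank C_0 − rank ∂_1 = 5 − 4 = 1, and the invariant factors of ∂_1 are all 1, so H_0 ≅ Z.
  H_1: rank ker ∂_1 − rank ∂_2 = (9 − 4) − 5 = 0, and the invariant factors of ∂_2 are all 1, so H_1 ≅ 0.
  H_2: rank ker ∂_2 − rank ∂_3 = (6 − 5) − 0 = 1, and there is no ∂_3, so H_2 ≅ Z.

As a check, the Euler characteristic is 5 − 9 + 6 = 2, which agrees with 1 − 0 + 1 = 2.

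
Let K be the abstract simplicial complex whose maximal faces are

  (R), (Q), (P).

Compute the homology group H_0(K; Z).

Fix the vertex order P < Q < R and write every simplex with vertices in increasing order. Then dim K = 0 and the simplices of K are:

  0-simplices (3): P, Q, R

so the chain groups are C_0 ≅ Z^3.

From H_k ≅ ker(∂_k) / im(∂_{k+1}) we obtain:

  H_0: rank C_0 − rank ∂_1 = 3 − 0 = 3, and there is no ∂_1, so H_0 = Z^3.

H_0 = Z^3.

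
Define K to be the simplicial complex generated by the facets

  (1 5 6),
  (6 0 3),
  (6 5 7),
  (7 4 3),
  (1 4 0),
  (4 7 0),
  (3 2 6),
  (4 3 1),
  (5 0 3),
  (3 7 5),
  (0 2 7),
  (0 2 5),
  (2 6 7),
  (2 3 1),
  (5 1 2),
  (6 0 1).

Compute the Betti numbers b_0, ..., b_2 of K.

b_0 = 1, b_1 = 2, b_2 = 1.

Fix the vertex order 0 < 1 < 2 < 3 < 4 < 5 < 6 < 7 and write every simplex with vertices in increasing order. Then dim K = 2 and the simplices of K are:

  0-simplices (8): [0], [1], [2], [3], [4], [5], [6], [7]
  1-simplices (24): (24 of them)
  2-simplices (16): [0,1,4], [0,1,6], [0,2,5], [0,2,7], [0,3,5], [0,3,6], [0,4,7], [1,2,3], [1,2,5], [1,3,4], [1,5,6], [2,3,6], [2,6,7], [3,4,7], [3,5,7], [5,6,7]

so the chain groups are C_0 ≅ Z^8, C_1 ≅ Z^24, C_2 ≅ Z^16.

∂_1: C_1 → C_0 is given by ∂[p,q] = [q] − [p]. For instance
  ∂[1,2] = [2] − [1].
The 8×24 boundary matrix has rank 7 and Smith normal form diag(1,1,1,1,1,1,1).

The boundary map ∂_2: C_2 → C_1 acts by ∂[p,q,r] = [q,r] − [p,r] + [p,q]. For instance
  ∂[3,5,7] = [5,7] − [3,7] + [3,5],
  ∂[0,3,5] = [3,5] − [0,5] + [0,3].
As a 24×16 matrix over Z this has rank 15, with invariant factors (1,1,1,1,1,1,1,1,1,1,1,1,1,1,1).

From H_k ≅ ker(∂_k) / im(∂_{k+1}) we obtain:

  H_0: rank C_0 − rank ∂_1 = 8 − 7 = 1, and the invariant factors of ∂_1 are all 1, so H_0 = Z.
  H_1: rank ker ∂_1 − rank ∂_2 = (24 − 7) − 15 = 2, and the invariant factors of ∂_2 are all 1, so H_1 = Z^2.
  H_2: rank ker ∂_2 − rank ∂_3 = (16 − 15) − 0 = 1, and there is no ∂_3, so H_2 = Z.

As a check, the Euler characteristic is 8 − 24 + 16 = 0, which agrees with 1 − 2 + 1 = 0.
(K is a triangulation of the torus T^2.)

Hence the Betti numbers are b_0 = 1, b_1 = 2, b_2 = 1.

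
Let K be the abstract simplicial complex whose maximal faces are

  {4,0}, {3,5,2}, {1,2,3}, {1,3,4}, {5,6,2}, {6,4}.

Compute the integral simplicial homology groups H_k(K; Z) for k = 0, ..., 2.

Order the vertices as 0 < 1 < 2 < 3 < 4 < 5 < 6. Listing each simplex with vertices in this order, K has dimension 2 with simplices:

  0-simplices (7): [0], [1], [2], [3], [4], [5], [6]
  1-simplices (11): [0,4], [1,2], [1,3], [1,4], [2,3], [2,5], [2,6], [3,4], [3,5], [4,6], [5,6]
  2-simplices (4): [1,2,3], [1,3,4], [2,3,5], [2,5,6]

giving chain groups C_0 ≅ Z^7, C_1 ≅ Z^11, C_2 ≅ Z^4.

The boundary map ∂_1: C_1 → C_0 maps an edge to its endpoints' difference, ∂[p,q] = q − p. For instance
  ∂[3,4] = [4] − [3].
As a 7×11 matrix over Z this has rank 6, with invariant factors (1,1,1,1,1,1).

The boundary map ∂_2: C_2 → C_1 maps a triangle to the signed sum of its edges. For instance
  ∂[2,3,5] = [3,5] − [2,5] + [2,3],
  ∂[2,5,6] = [5,6] − [2,6] + [2,5].
This gives a 11×4 integer matrix of rank 4; reducing to Smith normal form yields diagonal entries (1,1,1,1).

Computing H_k = (kernel of ∂_k) / (image of ∂_{k+1}):

  H_0: rank C_0 − rank ∂_1 = 7 − 6 = 1, and the invariant factors of ∂_1 are all 1, so H_0 = Z.
  H_1: rank ker ∂_1 − rank ∂_2 = (11 − 6) − 4 = 1, and the invariant factors of ∂_2 are all 1, so H_1 = Z.
  H_2: rank ker ∂_2 − rank ∂_3 = (4 − 4) − 0 = 0, and there is no ∂_3, so H_2 = 0.

H_0 = Z,  H_1 = Z,  H_2 = 0.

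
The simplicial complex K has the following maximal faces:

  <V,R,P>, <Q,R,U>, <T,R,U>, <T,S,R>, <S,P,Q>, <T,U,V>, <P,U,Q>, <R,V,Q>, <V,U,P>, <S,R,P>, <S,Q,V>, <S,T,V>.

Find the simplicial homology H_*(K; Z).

K has 7 vertices, 18 edges, 12 triangles.
rank ∂_0 = 0, rank ∂_1 = 6 ⇒ b_0 = 7 − 0 − 6 = 1; all invariant factors of ∂_1 are 1 so no torsion. So H_0 ≅ Z.
rank ∂_1 = 6, rank ∂_2 = 12 ⇒ b_1 = 18 − 6 − 12 = 0; ∂_2 has invariant factor(s) [2] giving torsion. So H_1 ≅ Z/2.
rank ∂_2 = 12, rank ∂_3 = 0 ⇒ b_2 = 12 − 12 − 0 = 0. So H_2 ≅ 0.

H_0 ≅ Z,  H_1 ≅ Z/2,  H_2 = 0.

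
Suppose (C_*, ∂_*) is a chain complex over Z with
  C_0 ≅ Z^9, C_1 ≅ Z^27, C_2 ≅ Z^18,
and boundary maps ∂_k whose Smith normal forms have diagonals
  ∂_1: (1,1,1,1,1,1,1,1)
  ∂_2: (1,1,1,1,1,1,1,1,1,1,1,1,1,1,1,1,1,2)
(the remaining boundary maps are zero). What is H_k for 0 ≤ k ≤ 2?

H_0 = Z,  H_1 = Z ⊕ Z/2Z,  H_2 = 0.

H_0: b_0 = 9 − 0 − 8 = 1; torsion from ∂_1 factors > 1: none. So H_0 = Z.
H_1: b_1 = 27 − 8 − 18 = 1; torsion from ∂_2 factors > 1: [2]. So H_1 = Z ⊕ Z/2Z.
H_2: b_2 = 18 − 18 − 0 = 0; torsion from ∂_3 factors > 1: none. So H_2 = 0.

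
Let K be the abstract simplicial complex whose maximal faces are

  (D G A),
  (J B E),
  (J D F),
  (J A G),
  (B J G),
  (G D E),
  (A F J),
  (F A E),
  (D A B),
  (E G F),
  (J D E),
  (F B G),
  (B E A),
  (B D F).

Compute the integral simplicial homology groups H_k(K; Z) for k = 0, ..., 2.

Order the vertices as A < B < D < E < F < G < J. Listing each simplex with vertices in this order, K has dimension 2 with simplices:

  0-simplices (7): A, B, D, E, F, G, J
  1-simplices (21): AB, AD, AE, AF, AG, AJ, BD, BE, BF, BG, BJ, DE, DF, DG, DJ, EF, EG, EJ, FG, FJ, GJ
  2-simplices (14): ABD, ABE, ADG, AEF, AFJ, AGJ, BDF, BEJ, BFG, BGJ, DEG, DEJ, DFJ, EFG

Hence C_0 ≅ Z^7, C_1 ≅ Z^21, C_2 ≅ Z^14.

Boundary ∂_1: C_1 → C_0 maps an edge to its endpoints' difference, ∂[p,q] = q − p. For instance
  ∂AB = B − A.
The resulting 7×21 matrix has rank 6, and its Smith normal form has invariant factors (1,1,1,1,1,1).

Boundary ∂_2: C_2 → C_1 maps a triangle to the signed sum of its edges. For instance
  ∂EFG = FG − EG + EF,
  ∂BGJ = GJ − BJ + BG.
This gives a 21×14 integer matrix of rank 13; reducing to Smith normal form yields diagonal entries (1,1,1,1,1,1,1,1,1,1,1,1,1).

Computing H_k = (kernel of ∂_k) / (image of ∂_{k+1}):

  H_0: rank C_0 − rank ∂_1 = 7 − 6 = 1, and the invariant factors of ∂_1 are all 1, so H_0 = Z.
  H_1: rank ker ∂_1 − rank ∂_2 = (21 − 6) − 13 = 2, and the invariant factors of ∂_2 are all 1, so H_1 = Z^2.
  H_2: rank ker ∂_2 − rank ∂_3 = (14 − 13) − 0 = 1, and there is no ∂_3, so H_2 = Z.

H_0 = Z,  H_1 = Z^2,  H_2 = Z.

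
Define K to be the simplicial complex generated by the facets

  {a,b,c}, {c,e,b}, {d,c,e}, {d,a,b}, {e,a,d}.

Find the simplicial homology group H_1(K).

We work with the vertex ordering a < b < c < d < e. The simplices of K, each written with vertices in increasing order, are:

  0-simplices (5): a, b, c, d, e
  1-simplices (10): ab, ac, ad, ae, bc, bd, be, cd, ce, de
  2-simplices (5): abc, abd, ade, bce, cde

Hence C_0 ≅ Z^5, C_1 ≅ Z^10, C_2 ≅ Z^5.

The boundary map ∂_1: C_1 → C_0 maps an edge to its endpoints' difference, ∂[p,q] = q − p. For instance
  ∂ac = c − a.
As a 5×10 matrix over Z this has rank 4, with invariant factors (1,1,1,1).

Boundary ∂_2: C_2 → C_1 maps a triangle to the signed sum of its edges. For instance
  ∂abc = bc − ac + ab,
  ∂abd = bd − ad + ab.
As a 10×5 matrix over Z this has rank 5, with invariant factors (1,1,1,1,1).

Computing H_k = (kernel of ∂_k) / (image of ∂_{k+1}):

  H_1: rank ker ∂_1 − rank ∂_2 = (10 − 4) − 5 = 1, and the invariant factors of ∂_2 are all 1, so H_1 ≅ Z.

H_1 = Z.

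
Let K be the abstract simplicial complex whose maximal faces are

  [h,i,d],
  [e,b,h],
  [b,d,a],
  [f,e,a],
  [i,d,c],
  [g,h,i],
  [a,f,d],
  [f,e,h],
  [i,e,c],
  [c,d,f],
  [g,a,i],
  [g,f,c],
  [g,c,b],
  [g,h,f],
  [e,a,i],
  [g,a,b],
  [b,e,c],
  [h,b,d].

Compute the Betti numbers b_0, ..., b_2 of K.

b_0 = 1, b_1 = 2, b_2 = 1.

We work with the vertex ordering a < b < c < d < e < f < g < h < i. The simplices of K, each written with vertices in increasing order, are:

  0-simplices (9): a, b, c, d, e, f, g, h, i
  1-simplices (27): ab, ad, ae, af, ag, ai, bc, bd, be, bg, bh, cd, ce, cf, cg, ci, df, dh, di, ef, eh, ei, fg, fh, gh, gi, hi
  2-simplices (18): abd, abg, adf, aef, aei, agi, bce, bcg, bdh, beh, cdf, cdi, cei, cfg, dhi, efh, fgh, ghi

so the chain groups are C_0 ≅ Z^9, C_1 ≅ Z^27, C_2 ≅ Z^18.

∂_1: C_1 → C_0 sends each edge [p,q] (with p < q) to q − p.
As a 9×27 matrix over Z this has rank 8, with invariant factors (1,1,1,1,1,1,1,1).

Boundary ∂_2: C_2 → C_1 acts by ∂[p,q,r] = [q,r] − [p,r] + [p,q]. For instance
  ∂bdh = dh − bh + bd,
  ∂beh = eh − bh + be.
This gives a 27×18 integer matrix of rank 17; reducing to Smith normal form yields diagonal entries (1,1,1,1,1,1,1,1,1,1,1,1,1,1,1,1,1).

Now H_k = ker ∂_k / im ∂_{k+1}, so:

  H_0: rank C_0 − rank ∂_1 = 9 − 8 = 1, and the invariant factors of ∂_1 are all 1, so H_0 = Z.
  H_1: rank ker ∂_1 − rank ∂_2 = (27 − 8) − 17 = 2, and the invariant factors of ∂_2 are all 1, so H_1 = Z^2.
  H_2: rank ker ∂_2 − rank ∂_3 = (18 − 17) − 0 = 1, and there is no ∂_3, so H_2 = Z.

Hence the Betti numbers are b_0 = 1, b_1 = 2, b_2 = 1.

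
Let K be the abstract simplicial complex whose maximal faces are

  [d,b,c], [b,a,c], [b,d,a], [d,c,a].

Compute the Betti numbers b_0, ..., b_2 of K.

b_0 = 1, b_1 = 0, b_2 = 1.

We work with the vertex ordering a < b < c < d. The simplices of K, each written with vertices in increasing order, are:

  0-simplices (4): a, b, c, d
  1-simplices (6): ab, ac, ad, bc, bd, cd
  2-simplices (4): abc, abd, acd, bcd

Hence C_0 ≅ Z^4, C_1 ≅ Z^6, C_2 ≅ Z^4.

∂_1: C_1 → C_0 maps an edge to its endpoints' difference, ∂[p,q] = q − p. For instance
  ∂cd = d − c.
As a 4×6 matrix over Z this has rank 3, with invariant factors (1,1,1).

∂_2: C_2 → C_1 maps a triangle to the signed sum of its edges. For instance
  ∂acd = cd − ad + ac,
  ∂abc = bc − ac + ab.
As a 6×4 matrix over Z this has rank 3, with invariant factors (1,1,1).

From H_k ≅ ker(∂_k) / im(∂_{k+1}) we obtain:

  H_0: rank C_0 − rank ∂_1 = 4 − 3 = 1, and the invariant factors of ∂_1 are all 1, so H_0 ≅ Z.
  H_1: rank ker ∂_1 − rank ∂_2 = (6 − 3) − 3 = 0, and the invariant factors of ∂_2 are all 1, so H_1 ≅ 0.
  H_2: rank ker ∂_2 − rank ∂_3 = (4 − 3) − 0 = 1, and there is no ∂_3, so H_2 ≅ Z.

As a check, the Euler characteristic is 4 − 6 + 4 = 2, which agrees with 1 − 0 + 1 = 2.

Hence the Betti numbers are b_0 = 1, b_1 = 0, b_2 = 1.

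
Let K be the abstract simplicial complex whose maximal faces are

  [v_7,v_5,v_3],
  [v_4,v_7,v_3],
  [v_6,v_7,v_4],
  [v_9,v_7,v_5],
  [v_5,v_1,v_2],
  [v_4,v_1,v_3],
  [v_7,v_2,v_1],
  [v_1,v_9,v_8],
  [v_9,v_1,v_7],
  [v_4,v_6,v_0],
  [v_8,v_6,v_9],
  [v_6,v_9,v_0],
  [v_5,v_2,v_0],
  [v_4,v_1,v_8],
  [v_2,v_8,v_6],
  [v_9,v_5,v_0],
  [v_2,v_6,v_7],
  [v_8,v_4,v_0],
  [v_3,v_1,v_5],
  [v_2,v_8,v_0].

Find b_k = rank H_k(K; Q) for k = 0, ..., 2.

b_0 = 1, b_1 = 1, b_2 = 0.

Order the vertices as v_0 < v_1 < v_2 < v_3 < v_4 < v_5 < v_6 < v_7 < v_8 < v_9. Listing each simplex with vertices in this order, K has dimension 2 with simplices:

  0-simplices (10): [v_0], [v_1], [v_2], [v_3], [v_4], [v_5], [v_6], [v_7], [v_8], [v_9]
  1-simplices (30): (30 of them)
  2-simplices (20): (20 of them)

so the chain groups are C_0 ≅ Z^10, C_1 ≅ Z^30, C_2 ≅ Z^20.

The boundary map ∂_1: C_1 → C_0 is given by ∂[p,q] = [q] − [p]. For instance
  ∂[v_6,v_9] = [v_9] − [v_6].
This gives a 10×30 integer matrix of rank 9; reducing to Smith normal form yields diagonal entries (1,1,1,1,1,1,1,1,1).

The boundary map ∂_2: C_2 → C_1 sends each 2-simplex [p,q,r] to [q,r] − [p,r] + [p,q]. For instance
  ∂[v_1,v_3,v_5] = [v_3,v_5] − [v_1,v_5] + [v_1,v_3],
  ∂[v_1,v_7,v_9] = [v_7,v_9] − [v_1,v_9] + [v_1,v_7].
As a 30×20 matrix over Z this has rank 20, with invariant factors (1,1,1,1,1,1,1,1,1,1,1,1,1,1,1,1,1,1,1,2).

Now H_k = ker ∂_k / im ∂_{k+1}, so:

  H_0: rank C_0 − rank ∂_1 = 10 − 9 = 1, and the invariant factors of ∂_1 are all 1, so H_0 = Z.
  H_1: rank ker ∂_1 − rank ∂_2 = (30 − 9) − 20 = 1, and ∂_2 has invariant factor 2 > 1, so H_1 = Z × Z/2.
  H_2: rank ker ∂_2 − rank ∂_3 = (20 − 20) − 0 = 0, and there is no ∂_3, so H_2 = 0.

As a check, the Euler characteristic is 10 − 30 + 20 = 0, which agrees with 1 − 1 + 0 = 0.

Hence the Betti numbers are b_0 = 1, b_1 = 1, b_2 = 0.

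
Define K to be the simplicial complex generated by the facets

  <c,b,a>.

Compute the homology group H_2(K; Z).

Order the vertices as a < b < c. Listing each simplex with vertices in this order, K has dimension 2 with simplices:

  0-simplices (3): a, b, c
  1-simplices (3): ab, ac, bc
  2-simplices (1): abc

giving chain groups C_0 ≅ Z^3, C_1 ≅ Z^3, C_2 ≅ Z^1.

Boundary ∂_1: C_1 → C_0 maps an edge to its endpoints' difference, ∂[p,q] = q − p. For instance
  ∂ac = c − a.
The resulting 3×3 matrix has rank 2, and its Smith normal form has invariant factors (1,1).

Boundary ∂_2: C_2 → C_1 acts by ∂[p,q,r] = [q,r] − [p,r] + [p,q]. For instance
  ∂abc = bc − ac + ab.
The 3×1 boundary matrix has rank 1 and Smith normal form diag(1).

Now H_k = ker ∂_k / im ∂_{k+1}, so:

  H_2: rank ker ∂_2 − rank ∂_3 = (1 − 1) − 0 = 0, and there is no ∂_3, so H_2 ≅ 0.

(K is a triangulation of the 2-simplex.)

H_2 = 0.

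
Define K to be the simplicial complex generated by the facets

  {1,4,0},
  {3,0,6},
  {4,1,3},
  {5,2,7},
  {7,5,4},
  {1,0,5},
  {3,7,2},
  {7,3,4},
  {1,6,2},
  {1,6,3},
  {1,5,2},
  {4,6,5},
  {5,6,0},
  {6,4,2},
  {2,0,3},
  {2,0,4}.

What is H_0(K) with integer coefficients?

Take the total order 0 < 1 < 2 < 3 < 4 < 5 < 6 < 7 on the vertex set. Then K (dimension 2) consists of the simplices:

  0-simplices (8): [0], [1], [2], [3], [4], [5], [6], [7]
  1-simplices (24): (24 of them)
  2-simplices (16): [0,1,4], [0,1,5], [0,2,3], [0,2,4], [0,3,6], [0,5,6], [1,2,5], [1,2,6], [1,3,4], [1,3,6], [2,3,7], [2,4,6], [2,5,7], [3,4,7], [4,5,6], [4,5,7]

giving chain groups C_0 ≅ Z^8, C_1 ≅ Z^24, C_2 ≅ Z^16.

Boundary ∂_1: C_1 → C_0 sends each edge [p,q] (with p < q) to q − p. For instance
  ∂[3,6] = [6] − [3].
The resulting 8×24 matrix has rank 7, and its Smith normal form has invariant factors (1,1,1,1,1,1,1).

Boundary ∂_2: C_2 → C_1 sends each 2-simplex [p,q,r] to [q,r] − [p,r] + [p,q]. For instance
  ∂[2,3,7] = [3,7] − [2,7] + [2,3],
  ∂[0,5,6] = [5,6] − [0,6] + [0,5].
As a 24×16 matrix over Z this has rank 15, with invariant factors (1,1,1,1,1,1,1,1,1,1,1,1,1,1,1).

From H_k ≅ ker(∂_k) / im(∂_{k+1}) we obtain:

  H_0: rank C_0 − rank ∂_1 = 8 − 7 = 1, and the invariant factors of ∂_1 are all 1, so H_0 ≅ Z.

(K is a triangulation of the torus T^2.)

H_0 ≅ Z.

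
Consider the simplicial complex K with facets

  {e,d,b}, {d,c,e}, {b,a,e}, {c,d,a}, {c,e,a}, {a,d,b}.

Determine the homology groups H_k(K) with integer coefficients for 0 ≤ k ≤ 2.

H_0 = Z,  H_1 = 0,  H_2 = Z.

We work with the vertex ordering a < b < c < d < e. The simplices of K, each written with vertices in increasing order, are:

  0-simplices (5): a, b, c, d, e
  1-simplices (9): ab, ac, ad, ae, bd, be, cd, ce, de
  2-simplices (6): abd, abe, acd, ace, bde, cde

so the chain groups are C_0 ≅ Z^5, C_1 ≅ Z^9, C_2 ≅ Z^6.

The boundary map ∂_1: C_1 → C_0 maps an edge to its endpoints' difference, ∂[p,q] = q − p. For instance
  ∂ab = b − a.
The 5×9 boundary matrix has rank 4 and Smith normal form diag(1,1,1,1).

Boundary ∂_2: C_2 → C_1 acts by ∂[p,q,r] = [q,r] − [p,r] + [p,q]. For instance
  ∂acd = cd − ad + ac,
  ∂cde = de − ce + cd.
The 9×6 boundary matrix has rank 5 and Smith normal form diag(1,1,1,1,1).

Computing H_k = (kernel of ∂_k) / (image of ∂_{k+1}):

  H_0: rank C_0 − rank ∂_1 = 5 − 4 = 1, and the invariant factors of ∂_1 are all 1, so H_0 ≅ Z.
  H_1: rank ker ∂_1 − rank ∂_2 = (9 − 4) − 5 = 0, and the invariant factors of ∂_2 are all 1, so H_1 ≅ 0.
  H_2: rank ker ∂_2 − rank ∂_3 = (6 − 5) − 0 = 1, and there is no ∂_3, so H_2 ≅ Z.

As a check, the Euler characteristic is 5 − 9 + 6 = 2, which agrees with 1 − 0 + 1 = 2.
(K is a triangulation of the 2-sphere S^2.)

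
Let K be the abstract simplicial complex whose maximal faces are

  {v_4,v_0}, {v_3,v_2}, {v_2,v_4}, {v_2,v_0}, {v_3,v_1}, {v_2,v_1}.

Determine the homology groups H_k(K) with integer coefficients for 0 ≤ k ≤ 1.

K has 5 vertices, 6 edges.
rank ∂_0 = 0, rank ∂_1 = 4 ⇒ b_0 = 5 − 0 − 4 = 1; all invariant factors of ∂_1 are 1 so no torsion. So H_0 ≅ Z.
rank ∂_1 = 4, rank ∂_2 = 0 ⇒ b_1 = 6 − 4 − 0 = 2. So H_1 ≅ Z^2.

H_0 = Z,  H_1 = Z^2.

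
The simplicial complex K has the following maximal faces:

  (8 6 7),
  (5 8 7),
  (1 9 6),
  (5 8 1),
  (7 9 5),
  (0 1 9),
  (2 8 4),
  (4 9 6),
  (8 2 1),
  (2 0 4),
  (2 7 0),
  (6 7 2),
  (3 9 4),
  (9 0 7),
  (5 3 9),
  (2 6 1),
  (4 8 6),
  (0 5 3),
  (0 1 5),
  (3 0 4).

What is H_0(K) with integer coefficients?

H_0 = Z.

Order the vertices as 0 < 1 < 2 < 3 < 4 < 5 < 6 < 7 < 8 < 9. Listing each simplex with vertices in this order, K has dimension 2 with simplices:

  0-simplices (10): [0], [1], [2], [3], [4], [5], [6], [7], [8], [9]
  1-simplices (30): (30 of them)
  2-simplices (20): (20 of them)

giving chain groups C_0 ≅ Z^10, C_1 ≅ Z^30, C_2 ≅ Z^20.

∂_1: C_1 → C_0 sends each edge [p,q] (with p < q) to q − p. For instance
  ∂[3,9] = [9] − [3].
This gives a 10×30 integer matrix of rank 9; reducing to Smith normal form yields diagonal entries (1,1,1,1,1,1,1,1,1).

The boundary map ∂_2: C_2 → C_1 acts by ∂[p,q,r] = [q,r] − [p,r] + [p,q]. For instance
  ∂[0,2,4] = [2,4] − [0,4] + [0,2],
  ∂[5,7,8] = [7,8] − [5,8] + [5,7].
This gives a 30×20 integer matrix of rank 20; reducing to Smith normal form yields diagonal entries (1,1,1,1,1,1,1,1,1,1,1,1,1,1,1,1,1,1,1,2).

From H_k ≅ ker(∂_k) / im(∂_{k+1}) we obtain:

  H_0: rank C_0 − rank ∂_1 = 10 − 9 = 1, and the invariant factors of ∂_1 are all 1, so H_0 ≅ Z.

(K is a triangulation of the Klein bottle.)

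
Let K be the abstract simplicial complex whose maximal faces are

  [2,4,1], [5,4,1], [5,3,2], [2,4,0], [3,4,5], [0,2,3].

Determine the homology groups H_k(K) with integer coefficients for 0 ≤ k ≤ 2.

K has 6 vertices, 12 edges, 6 triangles.
rank ∂_0 = 0, rank ∂_1 = 5 ⇒ b_0 = 6 − 0 − 5 = 1; all invariant factors of ∂_1 are 1 so no torsion. So H_0 = Z.
rank ∂_1 = 5, rank ∂_2 = 6 ⇒ b_1 = 12 − 5 − 6 = 1; all invariant factors of ∂_2 are 1 so no torsion. So H_1 = Z.
rank ∂_2 = 6, rank ∂_3 = 0 ⇒ b_2 = 6 − 6 − 0 = 0. So H_2 = 0.

H_0 = Z,  H_1 = Z,  H_2 = 0.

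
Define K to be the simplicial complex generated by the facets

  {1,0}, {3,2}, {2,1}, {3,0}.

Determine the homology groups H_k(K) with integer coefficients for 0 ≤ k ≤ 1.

Fix the vertex order 0 < 1 < 2 < 3 and write every simplex with vertices in increasing order. Then dim K = 1 and the simplices of K are:

  0-simplices (4): [0], [1], [2], [3]
  1-simplices (4): [0,1], [0,3], [1,2], [2,3]

giving chain groups C_0 ≅ Z^4, C_1 ≅ Z^4.

The boundary map ∂_1: C_1 → C_0 is given by ∂[p,q] = [q] − [p]. For instance
  ∂[1,2] = [2] − [1].
This gives a 4×4 integer matrix of rank 3; reducing to Smith normal form yields diagonal entries (1,1,1).

Reading off H_k = ker ∂_k / im ∂_{k+1}:

  H_0: rank C_0 − rank ∂_1 = 4 − 3 = 1, and the invariant factors of ∂_1 are all 1, so H_0 = Z.
  H_1: rank ker ∂_1 − rank ∂_2 = (4 − 3) − 0 = 1, and there is no ∂_2, so H_1 = Z.

H_0 ≅ Z,  H_1 ≅ Z.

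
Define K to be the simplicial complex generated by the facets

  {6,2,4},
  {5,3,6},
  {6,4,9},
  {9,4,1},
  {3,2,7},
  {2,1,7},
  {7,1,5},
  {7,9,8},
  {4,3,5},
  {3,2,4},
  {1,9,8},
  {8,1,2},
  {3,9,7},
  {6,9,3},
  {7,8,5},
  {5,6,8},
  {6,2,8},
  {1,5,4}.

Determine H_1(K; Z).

Take the total order 1 < 2 < 3 < 4 < 5 < 6 < 7 < 8 < 9 on the vertex set. Then K (dimension 2) consists of the simplices:

  0-simplices (9): [1], [2], [3], [4], [5], [6], [7], [8], [9]
  1-simplices (27): (27 of them)
  2-simplices (18): [1,2,7], [1,2,8], [1,4,5], [1,4,9], [1,5,7], [1,8,9], [2,3,4], [2,3,7], [2,4,6], [2,6,8], [3,4,5], [3,5,6], [3,6,9], [3,7,9], [4,6,9], [5,6,8], [5,7,8], [7,8,9]

so the chain groups are C_0 ≅ Z^9, C_1 ≅ Z^27, C_2 ≅ Z^18.

Boundary ∂_1: C_1 → C_0 maps an edge to its endpoints' difference, ∂[p,q] = q − p. For instance
  ∂[1,9] = [9] − [1].
The 9×27 boundary matrix has rank 8 and Smith normal form diag(1,1,1,1,1,1,1,1).

The boundary map ∂_2: C_2 → C_1 acts by ∂[p,q,r] = [q,r] − [p,r] + [p,q]. For instance
  ∂[2,4,6] = [4,6] − [2,6] + [2,4],
  ∂[7,8,9] = [8,9] − [7,9] + [7,8].
This gives a 27×18 integer matrix of rank 18; reducing to Smith normal form yields diagonal entries (1,1,1,1,1,1,1,1,1,1,1,1,1,1,1,1,1,2).

Computing H_k = (kernel of ∂_k) / (image of ∂_{k+1}):

  H_1: rank ker ∂_1 − rank ∂_2 = (27 − 8) − 18 = 1, and ∂_2 has invariant factor 2 > 1, so H_1 ≅ Z ⊕ Z/2.

(K is a triangulation of the Klein bottle.)

H_1 ≅ Z ⊕ Z/2.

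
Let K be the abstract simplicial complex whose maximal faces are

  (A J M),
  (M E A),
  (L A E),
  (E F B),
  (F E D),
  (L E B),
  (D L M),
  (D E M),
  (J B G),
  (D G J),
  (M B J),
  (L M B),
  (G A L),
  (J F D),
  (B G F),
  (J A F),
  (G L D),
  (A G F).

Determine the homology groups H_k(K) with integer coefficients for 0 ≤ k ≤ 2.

Fix the vertex order A < B < D < E < F < G < J < L < M and write every simplex with vertices in increasing order. Then dim K = 2 and the simplices of K are:

  0-simplices (9): A, B, D, E, F, G, J, L, M
  1-simplices (27): AE, AF, AG, AJ, AL, AM, BE, BF, BG, BJ, BL, BM, DE, DF, DG, DJ, DL, DM, EF, EL, EM, FG, FJ, GJ, GL, JM, LM
  2-simplices (18): AEL, AEM, AFG, AFJ, AGL, AJM, BEF, BEL, BFG, BGJ, BJM, BLM, DEF, DEM, DFJ, DGJ, DGL, DLM

giving chain groups C_0 ≅ Z^9, C_1 ≅ Z^27, C_2 ≅ Z^18.

The boundary map ∂_1: C_1 → C_0 sends each edge [p,q] (with p < q) to q − p. For instance
  ∂DL = L − D.
The 9×27 boundary matrix has rank 8 and Smith normal form diag(1,1,1,1,1,1,1,1).

∂_2: C_2 → C_1 maps a triangle to the signed sum of its edges. For instance
  ∂DFJ = FJ − DJ + DF,
  ∂AEM = EM − AM + AE.
As a 27×18 matrix over Z this has rank 18, with invariant factors (1,1,1,1,1,1,1,1,1,1,1,1,1,1,1,1,1,2).

From H_k ≅ ker(∂_k) / im(∂_{k+1}) we obtain:

  H_0: rank C_0 − rank ∂_1 = 9 − 8 = 1, and the invariant factors of ∂_1 are all 1, so H_0 ≅ Z.
  H_1: rank ker ∂_1 − rank ∂_2 = (27 − 8) − 18 = 1, and ∂_2 has invariant factor 2 > 1, so H_1 ≅ Z ⊕ Z/2.
  H_2: rank ker ∂_2 − rank ∂_3 = (18 − 18) − 0 = 0, and there is no ∂_3, so H_2 ≅ 0.

As a check, the Euler characteristic is 9 − 27 + 18 = 0, which agrees with 1 − 1 + 0 = 0.
(K is a triangulation of the Klein bottle.)

H_0 = Z,  H_1 = Z ⊕ Z/2,  H_2 = 0.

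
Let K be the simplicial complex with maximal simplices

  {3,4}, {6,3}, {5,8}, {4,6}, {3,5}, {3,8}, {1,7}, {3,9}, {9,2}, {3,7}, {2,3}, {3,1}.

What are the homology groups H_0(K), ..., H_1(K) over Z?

H_0 = Z,  H_1 = Z^4.

Take the total order 1 < 2 < 3 < 4 < 5 < 6 < 7 < 8 < 9 on the vertex set. Then K (dimension 1) consists of the simplices:

  0-simplices (9): [1], [2], [3], [4], [5], [6], [7], [8], [9]
  1-simplices (12): [1,3], [1,7], [2,3], [2,9], [3,4], [3,5], [3,6], [3,7], [3,8], [3,9], [4,6], [5,8]

so the chain groups are C_0 ≅ Z^9, C_1 ≅ Z^12.

The boundary map ∂_1: C_1 → C_0 sends each edge [p,q] (with p < q) to q − p. For instance
  ∂[3,5] = [5] − [3].
As a 9×12 matrix over Z this has rank 8, with invariant factors (1,1,1,1,1,1,1,1).

Now H_k = ker ∂_k / im ∂_{k+1}, so:

  H_0: rank C_0 − rank ∂_1 = 9 − 8 = 1, and the invariant factors of ∂_1 are all 1, so H_0 ≅ Z.
  H_1: rank ker ∂_1 − rank ∂_2 = (12 − 8) − 0 = 4, and there is no ∂_2, so H_1 ≅ Z^4.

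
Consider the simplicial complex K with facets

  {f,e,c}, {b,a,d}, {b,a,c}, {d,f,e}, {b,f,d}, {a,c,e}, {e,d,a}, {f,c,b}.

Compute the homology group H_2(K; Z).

We work with the vertex ordering a < b < c < d < e < f. The simplices of K, each written with vertices in increasing order, are:

  0-simplices (6): a, b, c, d, e, f
  1-simplices (12): ab, ac, ad, ae, bc, bd, bf, ce, cf, de, df, ef
  2-simplices (8): abc, abd, ace, ade, bcf, bdf, cef, def

Hence C_0 ≅ Z^6, C_1 ≅ Z^12, C_2 ≅ Z^8.

∂_1: C_1 → C_0 sends each edge [p,q] (with p < q) to q − p.
The 6×12 boundary matrix has rank 5 and Smith normal form diag(1,1,1,1,1).

∂_2: C_2 → C_1 maps a triangle to the signed sum of its edges. For instance
  ∂ace = ce − ae + ac,
  ∂abc = bc − ac + ab.
The resulting 12×8 matrix has rank 7, and its Smith normal form has invariant factors (1,1,1,1,1,1,1).

From H_k ≅ ker(∂_k) / im(∂_{k+1}) we obtain:

  H_2: rank ker ∂_2 − rank ∂_3 = (8 − 7) − 0 = 1, and there is no ∂_3, so H_2 = Z.

H_2 ≅ Z.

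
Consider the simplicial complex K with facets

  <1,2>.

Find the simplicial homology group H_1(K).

We work with the vertex ordering 1 < 2. The simplices of K, each written with vertices in increasing order, are:

  0-simplices (2): [1], [2]
  1-simplices (1): [1,2]

so the chain groups are C_0 ≅ Z^2, C_1 ≅ Z^1.

Boundary ∂_1: C_1 → C_0 sends each edge [p,q] (with p < q) to q − p. For instance
  ∂[1,2] = [2] − [1].
As a 2×1 matrix over Z this has rank 1, with invariant factors (1).

From H_k ≅ ker(∂_k) / im(∂_{k+1}) we obtain:

  H_1: rank ker ∂_1 − rank ∂_2 = (1 − 1) − 0 = 0, and there is no ∂_2, so H_1 ≅ 0.

H_1 ≅ 0.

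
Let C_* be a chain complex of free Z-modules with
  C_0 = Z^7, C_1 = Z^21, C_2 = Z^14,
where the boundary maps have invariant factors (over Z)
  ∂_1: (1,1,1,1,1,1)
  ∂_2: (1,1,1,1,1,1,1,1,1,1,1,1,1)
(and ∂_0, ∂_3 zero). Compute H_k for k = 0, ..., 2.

H_0: b_0 = 7 − 0 − 6 = 1; torsion from ∂_1 factors > 1: none. So H_0 ≅ Z.
H_1: b_1 = 21 − 6 − 13 = 2; torsion from ∂_2 factors > 1: none. So H_1 ≅ Z^2.
H_2: b_2 = 14 − 13 − 0 = 1; torsion from ∂_3 factors > 1: none. So H_2 ≅ Z.

H_0 ≅ Z,  H_1 ≅ Z^2,  H_2 ≅ Z.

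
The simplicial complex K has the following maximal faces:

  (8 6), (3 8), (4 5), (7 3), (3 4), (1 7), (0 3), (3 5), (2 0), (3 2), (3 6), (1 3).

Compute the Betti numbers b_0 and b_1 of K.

Order the vertices as 0 < 1 < 2 < 3 < 4 < 5 < 6 < 7 < 8. Listing each simplex with vertices in this order, K has dimension 1 with simplices:

  0-simplices (9): [0], [1], [2], [3], [4], [5], [6], [7], [8]
  1-simplices (12): [0,2], [0,3], [1,3], [1,7], [2,3], [3,4], [3,5], [3,6], [3,7], [3,8], [4,5], [6,8]

so the chain groups are C_0 ≅ Z^9, C_1 ≅ Z^12.

The boundary map ∂_1: C_1 → C_0 is given by ∂[p,q] = [q] − [p]. For instance
  ∂[3,6] = [6] − [3].
The 9×12 boundary matrix has rank 8 and Smith normal form diag(1,1,1,1,1,1,1,1).

Computing H_k = (kernel of ∂_k) / (image of ∂_{k+1}):

  H_0: rank C_0 − rank ∂_1 = 9 − 8 = 1, and the invariant factors of ∂_1 are all 1, so H_0 ≅ Z.
  H_1: rank ker ∂_1 − rank ∂_2 = (12 − 8) − 0 = 4, and there is no ∂_2, so H_1 ≅ Z^4.

Hence the Betti numbers are b_0 = 1, b_1 = 4.

b_0 = 1, b_1 = 4.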